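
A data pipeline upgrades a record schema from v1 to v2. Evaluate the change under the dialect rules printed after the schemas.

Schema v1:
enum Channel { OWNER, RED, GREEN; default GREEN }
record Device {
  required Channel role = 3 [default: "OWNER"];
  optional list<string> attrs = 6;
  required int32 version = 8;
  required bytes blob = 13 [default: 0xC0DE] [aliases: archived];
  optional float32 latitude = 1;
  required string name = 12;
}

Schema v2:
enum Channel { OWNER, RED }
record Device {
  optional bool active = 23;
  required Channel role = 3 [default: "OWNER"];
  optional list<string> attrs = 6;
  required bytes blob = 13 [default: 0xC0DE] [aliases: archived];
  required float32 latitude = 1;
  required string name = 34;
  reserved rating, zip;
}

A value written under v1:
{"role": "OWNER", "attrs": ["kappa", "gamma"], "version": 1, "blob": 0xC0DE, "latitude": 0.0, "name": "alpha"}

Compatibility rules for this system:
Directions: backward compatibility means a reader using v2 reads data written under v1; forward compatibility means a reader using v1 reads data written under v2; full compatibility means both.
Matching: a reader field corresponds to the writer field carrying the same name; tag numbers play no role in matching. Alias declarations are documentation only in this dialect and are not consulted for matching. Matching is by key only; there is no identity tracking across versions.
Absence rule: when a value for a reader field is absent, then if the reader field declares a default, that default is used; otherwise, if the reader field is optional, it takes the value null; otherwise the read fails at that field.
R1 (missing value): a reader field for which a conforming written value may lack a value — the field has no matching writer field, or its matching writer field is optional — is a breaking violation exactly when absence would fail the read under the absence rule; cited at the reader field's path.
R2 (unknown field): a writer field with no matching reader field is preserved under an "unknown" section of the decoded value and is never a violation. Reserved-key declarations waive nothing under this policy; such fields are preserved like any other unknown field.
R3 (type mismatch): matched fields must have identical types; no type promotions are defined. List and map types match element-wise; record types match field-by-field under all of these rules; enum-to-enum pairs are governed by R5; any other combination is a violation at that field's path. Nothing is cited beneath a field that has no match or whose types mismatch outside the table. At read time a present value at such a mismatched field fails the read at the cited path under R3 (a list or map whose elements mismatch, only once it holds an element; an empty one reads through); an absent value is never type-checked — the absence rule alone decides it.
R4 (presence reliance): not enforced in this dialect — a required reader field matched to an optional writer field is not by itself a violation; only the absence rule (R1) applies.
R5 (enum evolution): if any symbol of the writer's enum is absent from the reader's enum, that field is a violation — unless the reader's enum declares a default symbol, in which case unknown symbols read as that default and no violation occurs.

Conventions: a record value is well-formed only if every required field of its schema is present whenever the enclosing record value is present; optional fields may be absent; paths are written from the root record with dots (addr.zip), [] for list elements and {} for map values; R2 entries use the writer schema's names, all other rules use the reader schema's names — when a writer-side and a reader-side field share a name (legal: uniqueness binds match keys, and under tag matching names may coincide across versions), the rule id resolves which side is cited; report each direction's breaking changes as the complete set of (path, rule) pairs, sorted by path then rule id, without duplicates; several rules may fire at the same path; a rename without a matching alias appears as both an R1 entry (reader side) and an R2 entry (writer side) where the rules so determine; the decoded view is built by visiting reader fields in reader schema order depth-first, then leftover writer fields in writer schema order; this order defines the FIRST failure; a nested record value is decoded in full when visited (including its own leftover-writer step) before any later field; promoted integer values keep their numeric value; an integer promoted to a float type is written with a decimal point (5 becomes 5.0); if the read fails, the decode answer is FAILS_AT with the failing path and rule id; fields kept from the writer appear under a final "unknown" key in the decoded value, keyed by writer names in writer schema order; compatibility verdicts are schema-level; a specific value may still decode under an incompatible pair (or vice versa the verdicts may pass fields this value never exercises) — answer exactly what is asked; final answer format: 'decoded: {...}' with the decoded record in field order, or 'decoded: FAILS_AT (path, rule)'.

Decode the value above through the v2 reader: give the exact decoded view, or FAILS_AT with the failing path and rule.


in Device below, arrows point writer -> reader
decoding the Device value with the v2 reader:
  active := null (not supplied -> null)
  role := "OWNER"
  attrs := ["kappa", "gamma"]
  blob := 0xC0DE
  latitude := 0.0
  name := "alpha"
  writer version: kept under "unknown"
  => decoded: {"active": null, "role": "OWNER", "attrs": ["kappa", "gamma"], "blob": 0xC0DE, "latitude": 0.0, "name": "alpha", "unknown": {"version": 1}}
checking off the Device differences that do not matter here:
  enum Channel (field role in record Device): symbol GREEN removed (it was the default; the default is cleared) -> schema-level compatibility only; this Device value's decode is unchanged
  field latitude in record Device: optional changed to required -> schema-level compatibility only; this Device value's decode is unchanged
  field name in record Device: tag 12 changed to 34 -> triggers nothing under the printed rules; the Device answer is the same either way

decoded: {"active": null, "role": "OWNER", "attrs": ["kappa", "gamma"], "blob": 0xC0DE, "latitude": 0.0, "name": "alpha", "unknown": {"version": 1}}


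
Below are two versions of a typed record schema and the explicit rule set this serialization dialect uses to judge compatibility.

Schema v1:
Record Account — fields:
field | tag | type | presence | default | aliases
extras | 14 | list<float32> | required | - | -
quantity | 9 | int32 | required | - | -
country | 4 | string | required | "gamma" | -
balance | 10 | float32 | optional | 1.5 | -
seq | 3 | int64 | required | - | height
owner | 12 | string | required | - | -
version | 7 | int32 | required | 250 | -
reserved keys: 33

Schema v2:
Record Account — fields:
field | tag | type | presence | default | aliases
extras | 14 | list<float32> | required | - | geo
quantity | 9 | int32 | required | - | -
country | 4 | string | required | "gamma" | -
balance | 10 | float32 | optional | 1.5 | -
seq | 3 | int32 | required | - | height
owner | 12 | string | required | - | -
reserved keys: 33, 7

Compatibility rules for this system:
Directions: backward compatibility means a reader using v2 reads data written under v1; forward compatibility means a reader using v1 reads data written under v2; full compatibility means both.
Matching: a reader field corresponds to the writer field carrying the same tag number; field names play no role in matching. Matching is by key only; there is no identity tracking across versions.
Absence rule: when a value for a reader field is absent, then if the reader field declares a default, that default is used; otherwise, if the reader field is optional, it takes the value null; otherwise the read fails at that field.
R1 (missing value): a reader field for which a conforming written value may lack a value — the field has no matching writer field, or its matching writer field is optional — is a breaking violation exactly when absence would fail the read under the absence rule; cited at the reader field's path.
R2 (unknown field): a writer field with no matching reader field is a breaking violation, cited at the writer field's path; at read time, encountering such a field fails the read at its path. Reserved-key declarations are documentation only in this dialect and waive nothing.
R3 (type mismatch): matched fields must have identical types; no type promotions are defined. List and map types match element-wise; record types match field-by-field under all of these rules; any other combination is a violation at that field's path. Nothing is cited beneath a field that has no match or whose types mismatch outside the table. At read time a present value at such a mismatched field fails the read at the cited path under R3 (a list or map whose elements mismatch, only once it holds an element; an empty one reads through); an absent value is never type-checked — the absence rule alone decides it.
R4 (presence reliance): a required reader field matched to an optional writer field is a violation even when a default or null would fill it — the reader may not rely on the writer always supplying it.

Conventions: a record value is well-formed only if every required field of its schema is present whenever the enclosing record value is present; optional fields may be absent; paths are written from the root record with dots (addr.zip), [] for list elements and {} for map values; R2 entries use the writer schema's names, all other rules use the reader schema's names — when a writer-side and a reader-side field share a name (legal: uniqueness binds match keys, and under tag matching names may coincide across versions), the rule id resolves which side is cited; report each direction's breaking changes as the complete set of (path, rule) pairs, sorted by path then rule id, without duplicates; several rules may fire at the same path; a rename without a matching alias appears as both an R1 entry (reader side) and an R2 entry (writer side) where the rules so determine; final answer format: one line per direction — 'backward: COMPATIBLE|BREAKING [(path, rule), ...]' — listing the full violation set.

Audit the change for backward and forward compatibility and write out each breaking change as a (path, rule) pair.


the writer's type comes first in each Account pair
checking backward for Account: reader v2 against writer v1:
  extras: paired with writer extras (list<float32> -> list<float32>; writer required)
  quantity: paired with writer quantity (int32 -> int32; writer required)
  country: paired with writer country (string -> string; writer required)
  balance: paired with writer balance (float32 -> float32; writer optional)
  seq: paired with writer seq (int64 -> int32; writer required)
  owner: paired with writer owner (string -> string; writer required)
  version (writer side), unknown to reader
  breaking: (seq, R3)
  breaking: (version, R2)
  => backward: BREAKING (2)
checking forward for Account: reader v1 against writer v2:
  extras: paired with writer extras (list<float32> -> list<float32>; writer required)
  quantity: paired with writer quantity (int32 -> int32; writer required)
  country: paired with writer country (string -> string; writer required)
  balance: paired with writer balance (float32 -> float32; writer optional)
  seq: paired with writer seq (int32 -> int64; writer required)
  owner: paired with writer owner (string -> string; writer required)
  version: no writer-side match
  breaking: (seq, R3)
  => forward: BREAKING (1)

backward: BREAKING [(seq, R3), (version, R2)]; forward: BREAKING [(seq, R3)]


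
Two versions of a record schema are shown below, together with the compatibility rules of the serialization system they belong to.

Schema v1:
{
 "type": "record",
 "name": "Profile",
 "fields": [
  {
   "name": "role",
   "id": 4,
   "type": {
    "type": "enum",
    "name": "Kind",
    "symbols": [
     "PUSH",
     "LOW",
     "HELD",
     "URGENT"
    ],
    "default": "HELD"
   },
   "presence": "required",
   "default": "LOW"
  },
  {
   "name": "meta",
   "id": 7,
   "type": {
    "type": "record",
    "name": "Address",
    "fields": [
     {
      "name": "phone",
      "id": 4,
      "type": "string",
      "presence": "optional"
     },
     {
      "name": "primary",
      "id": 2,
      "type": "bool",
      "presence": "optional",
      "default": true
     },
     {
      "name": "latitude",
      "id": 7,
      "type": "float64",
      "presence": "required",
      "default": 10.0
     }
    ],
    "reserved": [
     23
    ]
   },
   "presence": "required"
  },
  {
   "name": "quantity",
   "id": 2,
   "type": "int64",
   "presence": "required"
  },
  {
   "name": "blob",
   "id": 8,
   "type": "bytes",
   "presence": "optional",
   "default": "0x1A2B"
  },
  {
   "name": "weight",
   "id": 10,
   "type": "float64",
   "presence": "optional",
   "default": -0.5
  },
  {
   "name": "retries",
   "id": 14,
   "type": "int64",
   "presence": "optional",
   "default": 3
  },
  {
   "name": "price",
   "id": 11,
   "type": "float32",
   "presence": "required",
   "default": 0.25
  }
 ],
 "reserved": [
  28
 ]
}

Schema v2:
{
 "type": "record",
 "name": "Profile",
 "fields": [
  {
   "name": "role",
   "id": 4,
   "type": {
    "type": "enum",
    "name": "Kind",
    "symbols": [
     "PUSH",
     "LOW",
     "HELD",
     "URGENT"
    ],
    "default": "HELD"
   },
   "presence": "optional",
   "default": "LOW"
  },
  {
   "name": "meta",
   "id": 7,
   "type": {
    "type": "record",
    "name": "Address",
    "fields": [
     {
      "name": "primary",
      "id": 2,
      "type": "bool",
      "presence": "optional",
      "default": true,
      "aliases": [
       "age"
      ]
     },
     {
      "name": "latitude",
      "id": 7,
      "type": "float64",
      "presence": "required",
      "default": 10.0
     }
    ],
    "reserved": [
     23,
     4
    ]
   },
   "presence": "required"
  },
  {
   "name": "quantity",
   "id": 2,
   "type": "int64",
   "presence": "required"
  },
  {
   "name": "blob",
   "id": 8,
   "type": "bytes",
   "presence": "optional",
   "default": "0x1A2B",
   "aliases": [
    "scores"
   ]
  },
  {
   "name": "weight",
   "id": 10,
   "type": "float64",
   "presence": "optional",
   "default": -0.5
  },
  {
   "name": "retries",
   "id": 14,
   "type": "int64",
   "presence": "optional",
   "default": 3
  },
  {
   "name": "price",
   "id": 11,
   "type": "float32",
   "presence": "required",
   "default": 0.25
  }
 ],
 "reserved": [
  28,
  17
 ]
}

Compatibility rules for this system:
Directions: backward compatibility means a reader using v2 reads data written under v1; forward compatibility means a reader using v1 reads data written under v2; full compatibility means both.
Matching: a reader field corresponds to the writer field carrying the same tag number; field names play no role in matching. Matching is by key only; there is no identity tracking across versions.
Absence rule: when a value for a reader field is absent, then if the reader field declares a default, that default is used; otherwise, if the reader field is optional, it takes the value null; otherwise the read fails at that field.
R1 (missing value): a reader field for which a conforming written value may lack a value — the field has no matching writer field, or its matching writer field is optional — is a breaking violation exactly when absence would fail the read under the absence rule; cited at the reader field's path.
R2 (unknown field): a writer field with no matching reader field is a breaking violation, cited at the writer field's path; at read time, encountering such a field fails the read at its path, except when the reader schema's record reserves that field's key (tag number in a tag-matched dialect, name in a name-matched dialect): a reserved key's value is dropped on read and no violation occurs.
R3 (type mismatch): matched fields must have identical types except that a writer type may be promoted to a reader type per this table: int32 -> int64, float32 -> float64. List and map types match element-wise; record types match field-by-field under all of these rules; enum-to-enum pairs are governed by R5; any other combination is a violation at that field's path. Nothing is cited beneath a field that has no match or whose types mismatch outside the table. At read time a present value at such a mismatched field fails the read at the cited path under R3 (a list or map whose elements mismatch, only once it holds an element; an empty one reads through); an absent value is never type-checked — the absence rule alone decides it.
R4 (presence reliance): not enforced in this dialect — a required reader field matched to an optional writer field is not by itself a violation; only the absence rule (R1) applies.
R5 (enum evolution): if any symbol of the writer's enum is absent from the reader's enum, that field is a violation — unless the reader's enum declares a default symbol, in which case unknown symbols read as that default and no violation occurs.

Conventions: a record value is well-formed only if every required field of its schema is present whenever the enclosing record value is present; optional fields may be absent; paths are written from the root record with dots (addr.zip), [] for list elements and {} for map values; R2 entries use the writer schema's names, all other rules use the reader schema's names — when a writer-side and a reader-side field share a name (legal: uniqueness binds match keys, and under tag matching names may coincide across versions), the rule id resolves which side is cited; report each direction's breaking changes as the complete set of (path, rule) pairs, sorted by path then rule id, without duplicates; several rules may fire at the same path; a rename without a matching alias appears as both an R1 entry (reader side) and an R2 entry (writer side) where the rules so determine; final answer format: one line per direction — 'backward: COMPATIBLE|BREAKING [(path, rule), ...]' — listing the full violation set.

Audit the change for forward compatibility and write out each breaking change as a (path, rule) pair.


arrows below run writer -> reader for Profile
forward analysis of Profile with v1 as reader and v2 as writer:
  role: paired with writer role (Kind -> Kind; writer optional)
  meta: paired with writer meta (Address -> Address; writer required)
  quantity: paired with writer quantity (int64 -> int64; writer required)
  blob: paired with writer blob (bytes -> bytes; writer optional)
  weight: paired with writer weight (float64 -> float64; writer optional)
  retries: paired with writer retries (int64 -> int64; writer optional)
  price: paired with writer price (float32 -> float32; writer required)
  meta.phone has no writer counterpart
  meta.primary: paired with writer meta.primary (bool -> bool; writer optional)
  meta.latitude: paired with writer meta.latitude (float64 -> float64; writer required)
  => forward: COMPATIBLE
diffs on Profile not affecting the asked answer:
  field role in record Profile: required changed to optional -> no rule fires on it in Profile's dialect; the asked verdict holds
  removed field phone from record Address (its key 4 joins the reserved list) -> no rule fires on it in Profile's dialect; the asked verdict holds

forward: COMPATIBLE []


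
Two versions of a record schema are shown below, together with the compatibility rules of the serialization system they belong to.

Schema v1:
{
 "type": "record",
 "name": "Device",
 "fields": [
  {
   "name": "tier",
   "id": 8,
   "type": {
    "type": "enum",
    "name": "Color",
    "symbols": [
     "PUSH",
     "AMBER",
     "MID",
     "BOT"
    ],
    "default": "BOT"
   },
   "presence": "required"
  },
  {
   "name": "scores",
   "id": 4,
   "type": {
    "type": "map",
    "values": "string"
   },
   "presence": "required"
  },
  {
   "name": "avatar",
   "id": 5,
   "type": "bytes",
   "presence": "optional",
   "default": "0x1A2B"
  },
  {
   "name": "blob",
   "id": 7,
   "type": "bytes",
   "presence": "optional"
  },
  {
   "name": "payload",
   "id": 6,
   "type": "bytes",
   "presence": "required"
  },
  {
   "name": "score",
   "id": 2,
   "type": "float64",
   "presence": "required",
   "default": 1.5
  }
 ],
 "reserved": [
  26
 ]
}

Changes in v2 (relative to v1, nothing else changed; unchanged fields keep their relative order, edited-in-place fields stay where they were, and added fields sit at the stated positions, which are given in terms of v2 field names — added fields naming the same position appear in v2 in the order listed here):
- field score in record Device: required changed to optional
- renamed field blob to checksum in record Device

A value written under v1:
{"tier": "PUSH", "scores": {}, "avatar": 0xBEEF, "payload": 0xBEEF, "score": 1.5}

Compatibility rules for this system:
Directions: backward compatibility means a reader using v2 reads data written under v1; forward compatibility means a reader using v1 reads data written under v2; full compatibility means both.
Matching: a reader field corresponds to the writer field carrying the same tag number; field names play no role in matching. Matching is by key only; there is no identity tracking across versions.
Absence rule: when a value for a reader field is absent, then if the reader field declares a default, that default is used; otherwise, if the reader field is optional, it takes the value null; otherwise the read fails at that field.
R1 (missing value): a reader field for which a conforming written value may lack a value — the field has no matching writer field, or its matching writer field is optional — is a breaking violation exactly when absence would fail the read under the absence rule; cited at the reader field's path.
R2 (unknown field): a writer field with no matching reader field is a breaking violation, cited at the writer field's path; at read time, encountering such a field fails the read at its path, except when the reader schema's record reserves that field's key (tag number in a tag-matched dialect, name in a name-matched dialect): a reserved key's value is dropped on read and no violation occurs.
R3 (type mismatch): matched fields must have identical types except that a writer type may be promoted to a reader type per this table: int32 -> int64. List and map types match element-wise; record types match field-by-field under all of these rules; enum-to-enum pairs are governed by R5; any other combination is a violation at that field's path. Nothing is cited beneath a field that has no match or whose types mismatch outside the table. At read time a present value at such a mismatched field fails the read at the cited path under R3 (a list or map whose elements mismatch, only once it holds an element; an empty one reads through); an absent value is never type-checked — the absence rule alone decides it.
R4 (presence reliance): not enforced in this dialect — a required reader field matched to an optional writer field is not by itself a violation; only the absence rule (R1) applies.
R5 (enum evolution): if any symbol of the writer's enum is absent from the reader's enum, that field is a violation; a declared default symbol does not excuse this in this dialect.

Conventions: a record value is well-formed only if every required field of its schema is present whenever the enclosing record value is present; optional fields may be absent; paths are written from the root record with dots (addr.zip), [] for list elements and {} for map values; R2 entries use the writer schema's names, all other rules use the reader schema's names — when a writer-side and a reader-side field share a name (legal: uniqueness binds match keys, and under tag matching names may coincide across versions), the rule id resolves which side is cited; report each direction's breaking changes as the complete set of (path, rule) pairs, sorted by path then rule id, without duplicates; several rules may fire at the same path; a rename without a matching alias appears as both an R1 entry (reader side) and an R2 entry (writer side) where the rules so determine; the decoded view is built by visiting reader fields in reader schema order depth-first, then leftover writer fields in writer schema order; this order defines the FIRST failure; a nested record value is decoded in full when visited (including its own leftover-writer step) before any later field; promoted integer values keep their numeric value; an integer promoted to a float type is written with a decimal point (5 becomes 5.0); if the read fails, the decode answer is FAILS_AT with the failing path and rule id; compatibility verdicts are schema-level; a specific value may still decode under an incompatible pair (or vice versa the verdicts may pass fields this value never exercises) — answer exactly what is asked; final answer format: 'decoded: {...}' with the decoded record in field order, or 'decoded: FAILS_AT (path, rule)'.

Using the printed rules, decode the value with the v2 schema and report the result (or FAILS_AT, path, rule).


in Device below, arrows point writer -> reader
decode (reader v2):
  tier := "PUSH"
  scores := {}
  avatar := 0xBEEF
  checksum := null (not supplied -> null)
  payload := 0xBEEF
  score := 1.5
  => decoded: {"tier": "PUSH", "scores": {}, "avatar": 0xBEEF, "checksum": null, "payload": 0xBEEF, "score": 1.5}
diffs on Device not affecting the asked answer:
  field score in record Device: required changed to optional -> inert under this dialect — no rule fires on Device and the result does not move

decoded: {"tier": "PUSH", "scores": {}, "avatar": 0xBEEF, "checksum": null, "payload": 0xBEEF, "score": 1.5}


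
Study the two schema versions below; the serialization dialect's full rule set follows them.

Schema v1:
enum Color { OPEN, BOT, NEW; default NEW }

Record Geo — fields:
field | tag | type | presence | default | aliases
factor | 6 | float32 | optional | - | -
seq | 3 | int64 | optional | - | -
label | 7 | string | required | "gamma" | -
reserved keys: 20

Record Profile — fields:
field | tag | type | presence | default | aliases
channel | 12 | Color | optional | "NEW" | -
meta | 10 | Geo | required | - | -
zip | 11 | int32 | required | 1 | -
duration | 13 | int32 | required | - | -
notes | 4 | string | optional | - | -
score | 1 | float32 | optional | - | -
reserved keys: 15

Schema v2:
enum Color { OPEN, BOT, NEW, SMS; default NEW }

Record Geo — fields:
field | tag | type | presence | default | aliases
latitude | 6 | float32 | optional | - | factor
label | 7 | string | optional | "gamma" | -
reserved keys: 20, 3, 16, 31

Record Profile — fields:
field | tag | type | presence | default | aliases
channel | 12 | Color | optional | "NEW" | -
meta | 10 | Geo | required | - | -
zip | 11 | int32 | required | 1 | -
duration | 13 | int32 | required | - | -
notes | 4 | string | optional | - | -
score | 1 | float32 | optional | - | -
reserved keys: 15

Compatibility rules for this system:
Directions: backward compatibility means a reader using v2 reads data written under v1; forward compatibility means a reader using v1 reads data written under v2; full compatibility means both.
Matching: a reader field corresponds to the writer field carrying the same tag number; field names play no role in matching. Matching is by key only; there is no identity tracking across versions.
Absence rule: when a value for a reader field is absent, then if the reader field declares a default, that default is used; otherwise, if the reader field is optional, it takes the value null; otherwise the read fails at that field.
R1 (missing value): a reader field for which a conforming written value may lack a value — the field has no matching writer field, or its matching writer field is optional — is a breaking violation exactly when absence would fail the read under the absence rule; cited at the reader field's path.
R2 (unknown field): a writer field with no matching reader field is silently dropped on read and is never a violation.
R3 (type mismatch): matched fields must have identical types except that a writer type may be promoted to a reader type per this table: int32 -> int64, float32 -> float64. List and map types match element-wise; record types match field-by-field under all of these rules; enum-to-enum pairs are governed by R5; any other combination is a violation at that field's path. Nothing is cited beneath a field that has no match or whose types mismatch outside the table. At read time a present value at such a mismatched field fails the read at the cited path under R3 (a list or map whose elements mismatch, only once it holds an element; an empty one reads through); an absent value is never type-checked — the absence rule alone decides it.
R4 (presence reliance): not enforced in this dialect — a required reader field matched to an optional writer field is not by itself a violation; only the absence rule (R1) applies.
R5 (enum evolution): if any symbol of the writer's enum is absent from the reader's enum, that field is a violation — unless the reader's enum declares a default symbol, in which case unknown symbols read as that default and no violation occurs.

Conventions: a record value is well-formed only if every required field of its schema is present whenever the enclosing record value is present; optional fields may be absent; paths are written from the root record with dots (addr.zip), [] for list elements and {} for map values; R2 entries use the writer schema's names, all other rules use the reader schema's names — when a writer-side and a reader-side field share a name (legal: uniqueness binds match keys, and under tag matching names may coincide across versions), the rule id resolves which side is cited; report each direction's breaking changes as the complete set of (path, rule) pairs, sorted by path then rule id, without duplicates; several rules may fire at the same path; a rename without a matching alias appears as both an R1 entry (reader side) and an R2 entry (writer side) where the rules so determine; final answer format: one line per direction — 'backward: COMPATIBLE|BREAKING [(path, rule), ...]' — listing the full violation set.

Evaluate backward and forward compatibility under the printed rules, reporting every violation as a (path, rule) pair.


each type pair in Profile: writer, then reader
backward for Profile (reader v2, writer v1):
  channel <- channel (Color -> Color, writer optional)
  meta <- meta (Geo -> Geo, writer required)
  zip <- zip (int32 -> int32, writer required)
  duration <- duration (int32 -> int32, writer required)
  notes <- notes (string -> string, writer optional)
  score <- score (float32 -> float32, writer optional)
  meta.latitude <- meta.factor (float32 -> float32, writer optional)
  meta.label <- meta.label (string -> string, writer required)
  leftover writer field: meta.seq
  => no violations; backward on Profile: COMPATIBLE
forward for Profile (reader v1, writer v2):
  channel <- channel (Color -> Color, writer optional)
  meta <- meta (Geo -> Geo, writer required)
  zip <- zip (int32 -> int32, writer required)
  duration <- duration (int32 -> int32, writer required)
  notes <- notes (string -> string, writer optional)
  score <- score (float32 -> float32, writer optional)
  meta.factor <- meta.latitude (float32 -> float32, writer optional)
  meta.seq: no writer-side match
  meta.label <- meta.label (string -> string, writer optional)
  => no violations; forward on Profile: COMPATIBLE

backward: COMPATIBLE []; forward: COMPATIBLE []


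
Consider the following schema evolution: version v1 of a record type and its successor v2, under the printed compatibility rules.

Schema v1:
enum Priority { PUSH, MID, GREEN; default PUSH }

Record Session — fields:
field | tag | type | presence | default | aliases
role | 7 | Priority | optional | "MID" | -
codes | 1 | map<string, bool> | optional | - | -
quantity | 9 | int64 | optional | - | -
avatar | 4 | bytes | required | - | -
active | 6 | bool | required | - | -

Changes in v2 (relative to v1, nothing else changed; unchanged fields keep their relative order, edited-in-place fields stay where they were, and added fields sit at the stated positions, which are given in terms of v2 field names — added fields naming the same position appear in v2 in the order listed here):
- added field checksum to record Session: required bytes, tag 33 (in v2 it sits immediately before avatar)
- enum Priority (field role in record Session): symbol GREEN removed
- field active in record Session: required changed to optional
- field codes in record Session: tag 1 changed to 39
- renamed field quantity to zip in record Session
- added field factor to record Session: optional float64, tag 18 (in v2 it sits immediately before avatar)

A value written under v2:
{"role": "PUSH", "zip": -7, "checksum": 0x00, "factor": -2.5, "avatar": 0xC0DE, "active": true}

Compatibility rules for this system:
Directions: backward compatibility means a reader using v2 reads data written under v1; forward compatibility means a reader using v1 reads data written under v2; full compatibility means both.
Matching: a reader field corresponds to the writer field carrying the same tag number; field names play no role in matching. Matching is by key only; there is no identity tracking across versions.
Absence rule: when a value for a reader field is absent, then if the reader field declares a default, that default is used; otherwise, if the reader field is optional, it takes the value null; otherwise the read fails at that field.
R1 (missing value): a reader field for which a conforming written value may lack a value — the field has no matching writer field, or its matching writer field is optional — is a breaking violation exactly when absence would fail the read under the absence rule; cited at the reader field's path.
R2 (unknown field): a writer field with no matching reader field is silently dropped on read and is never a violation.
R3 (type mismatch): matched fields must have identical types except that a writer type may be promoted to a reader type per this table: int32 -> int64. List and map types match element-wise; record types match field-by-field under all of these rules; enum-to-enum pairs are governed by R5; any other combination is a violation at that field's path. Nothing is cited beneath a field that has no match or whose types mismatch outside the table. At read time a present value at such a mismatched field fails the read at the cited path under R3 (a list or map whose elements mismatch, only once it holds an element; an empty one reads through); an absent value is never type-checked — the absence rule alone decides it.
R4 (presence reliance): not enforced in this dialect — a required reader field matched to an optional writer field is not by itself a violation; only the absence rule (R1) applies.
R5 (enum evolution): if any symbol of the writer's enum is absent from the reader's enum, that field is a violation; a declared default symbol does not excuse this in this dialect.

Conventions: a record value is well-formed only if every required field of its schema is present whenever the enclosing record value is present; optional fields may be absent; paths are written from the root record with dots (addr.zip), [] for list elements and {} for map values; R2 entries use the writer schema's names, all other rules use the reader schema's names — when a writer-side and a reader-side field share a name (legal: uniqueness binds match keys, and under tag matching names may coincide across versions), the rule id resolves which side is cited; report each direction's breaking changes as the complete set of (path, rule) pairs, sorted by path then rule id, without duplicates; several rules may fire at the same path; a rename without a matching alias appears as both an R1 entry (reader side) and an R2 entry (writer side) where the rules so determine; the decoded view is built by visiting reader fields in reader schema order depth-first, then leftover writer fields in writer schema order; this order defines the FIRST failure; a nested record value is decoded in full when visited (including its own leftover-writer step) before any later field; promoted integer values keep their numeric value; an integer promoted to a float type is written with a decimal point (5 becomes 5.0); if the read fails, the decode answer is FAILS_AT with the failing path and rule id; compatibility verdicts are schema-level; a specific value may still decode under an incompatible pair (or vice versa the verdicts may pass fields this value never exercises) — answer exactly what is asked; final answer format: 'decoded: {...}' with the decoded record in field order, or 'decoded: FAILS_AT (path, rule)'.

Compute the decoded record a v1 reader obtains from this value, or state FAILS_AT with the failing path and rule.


decoded: {"role": "PUSH", "codes": null, "quantity": -7, "avatar": 0xC0DE, "active": true}

in Session below, arrows point writer -> reader
decode walk for Session under reader schema v1:
  role := "PUSH"
  codes := null (missing; optional => null)
  quantity := -7 (from writer zip)
  avatar := 0xC0DE
  active := true
  writer checksum: no reader field; dropped
  writer factor: no reader field; dropped
  => decoded: {"role": "PUSH", "codes": null, "quantity": -7, "avatar": 0xC0DE, "active": true}
the other Session changes do not affect what is asked:
  added field factor to record Session: optional float64, tag 18 (in v2 it sits immediately before avatar) -> inert under this dialect — no rule fires on Session and the result does not move
  enum Priority (field role in record Session): symbol GREEN removed -> schema-level compatibility only; this Session value's decode is unchanged
  field active in record Session: required changed to optional -> schema-level compatibility only; this Session value's decode is unchanged
  field codes in record Session: tag 1 changed to 39 -> inert under this dialect — no rule fires on Session and the result does not move
  renamed field quantity to zip in record Session -> inert under this dialect — no rule fires on Session and the result does not move
  added field checksum to record Session: required bytes, tag 33 (in v2 it sits immediately before avatar) -> schema-level compatibility only; this Session value's decode is unchanged


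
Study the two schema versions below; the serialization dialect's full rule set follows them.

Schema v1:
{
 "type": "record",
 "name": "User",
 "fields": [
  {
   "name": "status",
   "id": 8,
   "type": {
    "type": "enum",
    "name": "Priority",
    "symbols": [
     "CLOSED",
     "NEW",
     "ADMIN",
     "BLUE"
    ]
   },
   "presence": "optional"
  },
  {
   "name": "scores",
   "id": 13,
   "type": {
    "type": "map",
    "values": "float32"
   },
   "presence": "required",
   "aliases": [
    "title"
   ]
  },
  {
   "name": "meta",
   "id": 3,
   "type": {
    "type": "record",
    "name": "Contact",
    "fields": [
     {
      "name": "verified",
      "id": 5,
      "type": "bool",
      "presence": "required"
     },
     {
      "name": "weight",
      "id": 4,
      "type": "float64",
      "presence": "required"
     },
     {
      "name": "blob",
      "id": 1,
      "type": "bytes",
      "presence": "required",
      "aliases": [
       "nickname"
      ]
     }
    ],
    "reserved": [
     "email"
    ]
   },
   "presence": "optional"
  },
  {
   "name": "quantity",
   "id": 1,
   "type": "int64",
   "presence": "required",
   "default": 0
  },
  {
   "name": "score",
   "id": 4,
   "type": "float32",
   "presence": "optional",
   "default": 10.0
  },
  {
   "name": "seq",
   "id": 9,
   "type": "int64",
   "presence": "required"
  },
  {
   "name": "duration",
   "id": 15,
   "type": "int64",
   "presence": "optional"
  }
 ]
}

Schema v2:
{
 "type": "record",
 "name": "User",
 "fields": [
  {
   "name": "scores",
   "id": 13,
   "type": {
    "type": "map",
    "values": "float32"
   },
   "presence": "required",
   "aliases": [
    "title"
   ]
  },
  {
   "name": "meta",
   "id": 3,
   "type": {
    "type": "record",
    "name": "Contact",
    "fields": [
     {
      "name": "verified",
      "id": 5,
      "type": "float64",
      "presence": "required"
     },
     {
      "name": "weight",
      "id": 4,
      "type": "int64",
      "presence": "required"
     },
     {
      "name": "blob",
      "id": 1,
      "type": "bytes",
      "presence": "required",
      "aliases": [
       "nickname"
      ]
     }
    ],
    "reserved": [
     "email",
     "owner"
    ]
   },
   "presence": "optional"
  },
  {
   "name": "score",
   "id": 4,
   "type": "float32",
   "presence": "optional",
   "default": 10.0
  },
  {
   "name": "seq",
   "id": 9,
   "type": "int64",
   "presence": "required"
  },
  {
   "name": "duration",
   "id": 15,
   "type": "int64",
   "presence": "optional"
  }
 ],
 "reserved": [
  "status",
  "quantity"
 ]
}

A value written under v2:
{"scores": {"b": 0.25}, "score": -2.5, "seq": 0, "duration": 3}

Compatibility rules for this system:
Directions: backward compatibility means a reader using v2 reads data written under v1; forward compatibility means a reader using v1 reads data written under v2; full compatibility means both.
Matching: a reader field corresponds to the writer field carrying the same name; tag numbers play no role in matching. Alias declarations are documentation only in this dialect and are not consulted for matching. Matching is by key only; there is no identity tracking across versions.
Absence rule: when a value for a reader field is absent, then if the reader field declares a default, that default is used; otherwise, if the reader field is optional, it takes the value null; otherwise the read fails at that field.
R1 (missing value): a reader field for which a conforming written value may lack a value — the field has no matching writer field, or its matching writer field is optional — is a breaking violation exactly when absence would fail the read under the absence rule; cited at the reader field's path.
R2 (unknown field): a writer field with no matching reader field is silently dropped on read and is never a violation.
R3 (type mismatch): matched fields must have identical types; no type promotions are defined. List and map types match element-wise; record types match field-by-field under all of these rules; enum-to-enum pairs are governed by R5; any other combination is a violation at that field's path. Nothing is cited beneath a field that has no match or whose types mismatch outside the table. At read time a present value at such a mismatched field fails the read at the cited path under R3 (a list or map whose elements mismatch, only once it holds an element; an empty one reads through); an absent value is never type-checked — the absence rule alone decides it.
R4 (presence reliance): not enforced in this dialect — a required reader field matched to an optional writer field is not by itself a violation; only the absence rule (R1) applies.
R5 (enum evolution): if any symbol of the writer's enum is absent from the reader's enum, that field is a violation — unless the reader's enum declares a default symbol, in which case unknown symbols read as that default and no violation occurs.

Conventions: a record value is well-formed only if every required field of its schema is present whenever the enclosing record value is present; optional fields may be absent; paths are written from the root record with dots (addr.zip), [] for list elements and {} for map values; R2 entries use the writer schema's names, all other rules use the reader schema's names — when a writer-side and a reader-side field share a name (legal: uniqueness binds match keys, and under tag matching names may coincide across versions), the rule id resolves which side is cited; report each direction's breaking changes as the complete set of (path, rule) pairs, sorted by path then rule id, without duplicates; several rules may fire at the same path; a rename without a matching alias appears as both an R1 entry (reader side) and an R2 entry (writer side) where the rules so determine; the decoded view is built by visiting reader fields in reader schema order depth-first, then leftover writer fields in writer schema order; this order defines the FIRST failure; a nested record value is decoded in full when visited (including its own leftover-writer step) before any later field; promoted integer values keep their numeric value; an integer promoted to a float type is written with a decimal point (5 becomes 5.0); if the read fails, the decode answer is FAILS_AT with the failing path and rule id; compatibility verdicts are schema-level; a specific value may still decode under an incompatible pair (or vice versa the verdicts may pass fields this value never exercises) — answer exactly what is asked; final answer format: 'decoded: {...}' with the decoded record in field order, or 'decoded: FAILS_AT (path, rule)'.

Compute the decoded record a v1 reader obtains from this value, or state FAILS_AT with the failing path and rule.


decoded: {"status": null, "scores": {"b": 0.25}, "meta": null, "quantity": 0, "score": -2.5, "seq": 0, "duration": 3}

arrows below run writer -> reader for User
decode walk for User under reader schema v1:
  status := null (absent, optional -> null)
  scores := {"b": 0.25}
  meta := null (absent, optional -> null)
  quantity := 0 (absent -> default)
  score := -2.5
  seq := 0
  duration := 3
  => decoded: {"status": null, "scores": {"b": 0.25}, "meta": null, "quantity": 0, "score": -2.5, "seq": 0, "duration": 3}
diffs on User not affecting the asked answer:
  removed field status from record User (its key "status" joins the reserved list) -> triggers nothing under the printed rules; the User answer is the same either way
  removed field quantity from record User (its key "quantity" joins the reserved list) -> triggers nothing under the printed rules; the User answer is the same either way
  field weight in record Contact: type float64 changed to int64 -> a verdict-level change on User — the shown value reads the same
  field verified in record Contact: type bool changed to float64 -> a verdict-level change on User — the shown value reads the same
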